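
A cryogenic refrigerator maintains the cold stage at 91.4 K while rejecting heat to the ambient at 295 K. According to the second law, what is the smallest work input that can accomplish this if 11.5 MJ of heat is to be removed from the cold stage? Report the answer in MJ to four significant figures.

The reservoir spacing is ΔT = 295 − 91.4 = 203.6 K.
The reversible limit is COP_R = T_C/ΔT = 0.4489, so W_min = Q_C/COP = Q_C·ΔT/T_C.
W_min = 11.50 × 203.6/91.40 = 25.62 MJ.

25.62 MJ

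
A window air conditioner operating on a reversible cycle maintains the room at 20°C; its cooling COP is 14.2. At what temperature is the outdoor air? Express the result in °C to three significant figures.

40.6 °C

COP_R = T_C/(T_H − T_C) gives T_H − T_C = T_C/COP.
With T_C = 293.15 K, T_H = 293.15 × (1 + 1/14.2) = 313.79 K.
Converting, 313.79 K = 40.64°C.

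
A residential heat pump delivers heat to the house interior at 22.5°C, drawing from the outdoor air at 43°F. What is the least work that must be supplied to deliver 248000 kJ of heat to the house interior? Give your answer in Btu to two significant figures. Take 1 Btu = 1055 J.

In absolute terms T_C = 279.26 K and T_H = 295.65 K, so ΔT = 16.39 K.
The reversible limit is COP_HP = T_H/ΔT = 18.04, so W_min = Q_H/COP = Q_H·ΔT/T_H.
W_min = 248000 × 16.39/295.65 = 13750 kJ = 13030 Btu.

13000 Btu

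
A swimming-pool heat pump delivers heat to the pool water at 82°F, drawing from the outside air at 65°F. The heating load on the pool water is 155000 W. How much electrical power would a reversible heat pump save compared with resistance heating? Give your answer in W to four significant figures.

150100 W

In absolute terms T_C = 291.48 K and T_H = 300.93 K, so ΔT = 9.444 K.
COP_Carnot = T_H/ΔT = 300.93/9.444 = 31.86.
Resistance heating needs Ẇ_res = Q̇_H = 155000 W; the reversible heat pump needs only Ẇ_hp = Q̇_H/COP = 4865 W.
Saving = 155000 − 4865 = 150100 W.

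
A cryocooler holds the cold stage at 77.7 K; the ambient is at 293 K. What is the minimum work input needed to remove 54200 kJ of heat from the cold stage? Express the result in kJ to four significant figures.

The reservoir spacing is ΔT = 293 − 77.7 = 215.3 K.
The reversible limit is COP_R = T_C/ΔT = 0.3609, so W_min = Q_C/COP = Q_C·ΔT/T_C.
W_min = 54200 × 215.3/77.70 = 150200 kJ.

150200 kJ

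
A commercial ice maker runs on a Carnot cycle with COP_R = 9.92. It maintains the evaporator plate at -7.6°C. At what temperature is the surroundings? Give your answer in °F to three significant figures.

66.5 °F

COP_R = T_C/(T_H − T_C) gives T_H − T_C = T_C/COP.
With T_C = 265.55 K, T_H = 265.55 × (1 + 1/9.92) = 292.32 K.
Converting, 292.32 K = 66.50°F.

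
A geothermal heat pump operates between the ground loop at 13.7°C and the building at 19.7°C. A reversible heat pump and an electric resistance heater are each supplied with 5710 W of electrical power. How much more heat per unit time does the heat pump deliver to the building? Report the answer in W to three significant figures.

In absolute terms T_C = 286.85 K and T_H = 292.85 K, so ΔT = 6.000 K.
COP_Carnot = T_H/ΔT = 292.85/6.000 = 48.81.
The heat pump delivers Q̇_H = COP × Ẇ = 278700 W; the resistance heater delivers Ẇ = 5710 W.
Extra = (COP − 1)·Ẇ = 273000 W.

273000 W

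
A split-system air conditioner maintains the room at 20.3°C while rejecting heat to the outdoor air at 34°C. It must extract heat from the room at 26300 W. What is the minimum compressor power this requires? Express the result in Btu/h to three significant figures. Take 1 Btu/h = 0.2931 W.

In absolute terms T_C = 293.45 K and T_H = 307.15 K, so ΔT = 13.70 K.
COP_Carnot = T_C/ΔT = 293.45/13.70 = 21.42.
Ẇ_min = Q̇/COP_Carnot = 26300/21.42 = 1228 W = 4189 Btu/h.

4190 Btu/h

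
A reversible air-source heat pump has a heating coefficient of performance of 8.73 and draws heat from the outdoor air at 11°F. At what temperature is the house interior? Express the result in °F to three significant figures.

71.9 °F

COP_HP = T_H/(T_H − T_C) rearranges to T_H = COP·T_C/(COP − 1).
With T_C = 261.48 K, T_H = 8.73 × 261.48/7.730 = 295.31 K.
Converting, 295.31 K = 71.89°F.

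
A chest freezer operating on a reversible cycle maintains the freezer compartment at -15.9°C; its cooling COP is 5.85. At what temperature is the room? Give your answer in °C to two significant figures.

28 °C

COP_R = T_C/(T_H − T_C) gives T_H − T_C = T_C/COP.
With T_C = 257.25 K, T_H = 257.25 × (1 + 1/5.85) = 301.22 K.
Converting, 301.22 K = 28.07°C.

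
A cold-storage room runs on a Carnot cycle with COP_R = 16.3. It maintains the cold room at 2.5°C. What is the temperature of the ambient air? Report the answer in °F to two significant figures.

67 °F

COP_R = T_C/(T_H − T_C) gives T_H − T_C = T_C/COP.
With T_C = 275.65 K, T_H = 275.65 × (1 + 1/16.3) = 292.56 K.
Converting, 292.56 K = 66.94°F.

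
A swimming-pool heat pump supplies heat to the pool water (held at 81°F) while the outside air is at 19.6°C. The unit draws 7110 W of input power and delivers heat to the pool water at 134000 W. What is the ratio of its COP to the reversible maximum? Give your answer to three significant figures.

0.478

COP_actual = Q̇_H/Ẇ = 134000/7110 = 18.85.
In absolute terms T_C = 292.75 K and T_H = 300.37 K, so ΔT = 7.622 K.
COP_Carnot = T_H/ΔT = 300.37/7.622 = 39.41.
η_II = COP_actual/COP_Carnot = 18.85/39.41 = 0.4783.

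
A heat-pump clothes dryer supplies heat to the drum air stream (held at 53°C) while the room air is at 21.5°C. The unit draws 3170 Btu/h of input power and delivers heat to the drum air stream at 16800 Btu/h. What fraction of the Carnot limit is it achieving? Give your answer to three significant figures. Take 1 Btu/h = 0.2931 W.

COP_actual = Q̇_H/Ẇ = 16800/3170 = 5.300.
In absolute terms T_C = 294.65 K and T_H = 326.15 K, so ΔT = 31.50 K.
COP_Carnot = T_H/ΔT = 326.15/31.50 = 10.35.
η_II = COP_actual/COP_Carnot = 5.300/10.35 = 0.5119.

0.512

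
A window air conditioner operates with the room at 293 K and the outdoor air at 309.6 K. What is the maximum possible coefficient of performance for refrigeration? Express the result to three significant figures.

17.7

The reservoir spacing is ΔT = 309.6 − 293 = 16.60 K.
For a reversible cycle, COP_Carnot = T_C/ΔT = 293.00/16.60 = 17.65.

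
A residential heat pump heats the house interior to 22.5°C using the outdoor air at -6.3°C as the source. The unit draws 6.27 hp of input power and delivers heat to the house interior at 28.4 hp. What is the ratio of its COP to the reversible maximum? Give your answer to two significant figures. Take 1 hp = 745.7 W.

COP_actual = Q̇_H/Ẇ = 28.40/6.270 = 4.530.
In absolute terms T_C = 266.85 K and T_H = 295.65 K, so ΔT = 28.80 K.
COP_Carnot = T_H/ΔT = 295.65/28.80 = 10.27.
η_II = COP_actual/COP_Carnot = 4.530/10.27 = 0.4412.

0.44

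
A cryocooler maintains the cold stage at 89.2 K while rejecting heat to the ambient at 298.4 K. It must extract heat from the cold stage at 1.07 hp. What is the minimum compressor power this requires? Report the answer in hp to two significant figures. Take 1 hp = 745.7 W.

The reservoir spacing is ΔT = 298.4 − 89.2 = 209.2 K.
COP_Carnot = T_C/ΔT = 89.20/209.2 = 0.4264.
Ẇ_min = Q̇/COP_Carnot = 1.070/0.4264 = 2.509 hp.

2.5 hp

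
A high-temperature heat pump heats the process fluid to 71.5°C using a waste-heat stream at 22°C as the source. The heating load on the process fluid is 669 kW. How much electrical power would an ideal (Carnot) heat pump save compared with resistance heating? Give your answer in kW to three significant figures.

In absolute terms T_C = 295.15 K and T_H = 344.65 K, so ΔT = 49.50 K.
COP_Carnot = T_H/ΔT = 344.65/49.50 = 6.963.
Resistance heating needs Ẇ_res = Q̇_H = 669.0 kW; the reversible heat pump needs only Ẇ_hp = Q̇_H/COP = 96.08 kW.
Saving = 669.0 − 96.08 = 572.9 kW.

573 kW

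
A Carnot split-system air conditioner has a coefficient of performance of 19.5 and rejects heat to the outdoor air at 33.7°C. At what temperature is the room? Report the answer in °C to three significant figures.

For a Carnot refrigerator COP_R = T_C/(T_H − T_C), so T_C = COP·T_H/(1 + COP).
With T_H = 306.85 K, T_C = 19.5 × 306.85/20.50 = 291.88 K.
Converting, 291.88 K = 18.73°C.

18.7 °C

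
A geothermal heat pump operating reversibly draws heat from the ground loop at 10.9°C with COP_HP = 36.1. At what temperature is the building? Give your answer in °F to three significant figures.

COP_HP = T_H/(T_H − T_C) rearranges to T_H = COP·T_C/(COP − 1).
With T_C = 284.05 K, T_H = 36.1 × 284.05/35.10 = 292.14 K.
Converting, 292.14 K = 66.19°F.

66.2 °F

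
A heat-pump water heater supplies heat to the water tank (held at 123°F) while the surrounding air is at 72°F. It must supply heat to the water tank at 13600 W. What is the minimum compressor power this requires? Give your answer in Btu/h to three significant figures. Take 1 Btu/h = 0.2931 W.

4060 Btu/h

In absolute terms T_C = 295.37 K and T_H = 323.71 K, so ΔT = 28.33 K.
COP_Carnot = T_H/ΔT = 323.71/28.33 = 11.42.
Ẇ_min = Q̇/COP_Carnot = 13600/11.42 = 1190 W = 4061 Btu/h.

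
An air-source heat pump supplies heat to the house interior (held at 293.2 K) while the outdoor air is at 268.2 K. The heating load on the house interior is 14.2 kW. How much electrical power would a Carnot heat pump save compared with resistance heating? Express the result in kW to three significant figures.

The reservoir spacing is ΔT = 293.2 − 268.2 = 25.00 K.
COP_Carnot = T_H/ΔT = 293.20/25.00 = 11.73.
Resistance heating needs Ẇ_res = Q̇_H = 14.20 kW; the reversible heat pump needs only Ẇ_hp = Q̇_H/COP = 1.211 kW.
Saving = 14.20 − 1.211 = 12.99 kW.

13.0 kW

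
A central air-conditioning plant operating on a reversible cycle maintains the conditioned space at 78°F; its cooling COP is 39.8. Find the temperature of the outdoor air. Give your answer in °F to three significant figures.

COP_R = T_C/(T_H − T_C) gives T_H − T_C = T_C/COP.
With T_C = 298.71 K, T_H = 298.71 × (1 + 1/39.8) = 306.21 K.
Converting, 306.21 K = 91.51°F.

91.5 °F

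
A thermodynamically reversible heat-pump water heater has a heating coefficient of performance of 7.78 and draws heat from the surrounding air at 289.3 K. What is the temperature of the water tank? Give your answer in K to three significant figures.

COP_HP = T_H/(T_H − T_C) rearranges to T_H = COP·T_C/(COP − 1).
With T_C = 289.30 K, T_H = 7.78 × 289.30/6.780 = 331.97 K.

332 K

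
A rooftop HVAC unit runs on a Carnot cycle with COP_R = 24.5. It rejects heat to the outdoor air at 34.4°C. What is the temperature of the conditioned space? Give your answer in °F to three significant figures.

For a Carnot refrigerator COP_R = T_C/(T_H − T_C), so T_C = COP·T_H/(1 + COP).
With T_H = 307.55 K, T_C = 24.5 × 307.55/25.50 = 295.49 K.
Converting, 295.49 K = 72.21°F.

72.2 °F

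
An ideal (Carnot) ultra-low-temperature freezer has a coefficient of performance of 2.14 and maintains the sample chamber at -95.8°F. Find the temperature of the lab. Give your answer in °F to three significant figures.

74.2 °F

COP_R = T_C/(T_H − T_C) gives T_H − T_C = T_C/COP.
With T_C = 202.15 K, T_H = 202.15 × (1 + 1/2.14) = 296.61 K.
Converting, 296.61 K = 74.23°F.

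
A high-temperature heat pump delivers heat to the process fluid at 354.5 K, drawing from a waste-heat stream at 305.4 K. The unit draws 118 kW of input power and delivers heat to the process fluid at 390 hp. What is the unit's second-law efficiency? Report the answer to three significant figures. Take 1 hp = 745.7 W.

0.341

Converting, Q̇_H = 390.0 hp = 290.8 kW, so COP_actual = Q̇_H/Ẇ = 290.8/118.0 = 2.465.
The reservoir spacing is ΔT = 354.5 − 305.4 = 49.10 K.
COP_Carnot = T_H/ΔT = 354.50/49.10 = 7.220.
η_II = COP_actual/COP_Carnot = 2.465/7.220 = 0.3414.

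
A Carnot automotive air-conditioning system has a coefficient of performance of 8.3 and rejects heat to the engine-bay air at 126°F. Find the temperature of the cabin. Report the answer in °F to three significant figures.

63.0 °F

For a Carnot refrigerator COP_R = T_C/(T_H − T_C), so T_C = COP·T_H/(1 + COP).
With T_H = 325.37 K, T_C = 8.3 × 325.37/9.300 = 290.39 K.
Converting, 290.39 K = 63.02°F.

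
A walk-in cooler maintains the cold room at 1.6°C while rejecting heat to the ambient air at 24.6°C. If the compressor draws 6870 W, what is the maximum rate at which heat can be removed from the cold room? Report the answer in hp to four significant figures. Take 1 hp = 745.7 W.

110.1 hp

In absolute terms T_C = 274.75 K and T_H = 297.75 K, so ΔT = 23.00 K.
COP_Carnot = T_C/ΔT = 274.75/23.00 = 11.95.
Q̇_max = COP_Carnot × Ẇ = 11.95 × 6870 W = 82070 W = 110.1 hp.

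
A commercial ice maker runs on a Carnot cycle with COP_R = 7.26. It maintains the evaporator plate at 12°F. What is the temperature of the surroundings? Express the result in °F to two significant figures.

COP_R = T_C/(T_H − T_C) gives T_H − T_C = T_C/COP.
With T_C = 262.04 K, T_H = 262.04 × (1 + 1/7.26) = 298.13 K.
Converting, 298.13 K = 76.97°F.

77 °F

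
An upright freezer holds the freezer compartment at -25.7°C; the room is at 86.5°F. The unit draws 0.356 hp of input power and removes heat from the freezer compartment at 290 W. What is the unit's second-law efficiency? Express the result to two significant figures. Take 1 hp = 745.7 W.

0.25

Converting, Q̇_C = 290.0 W = 0.3889 hp, so COP_actual = Q̇_C/Ẇ = 0.3889/0.3560 = 1.092.
In absolute terms T_C = 247.45 K and T_H = 303.43 K, so ΔT = 55.98 K.
COP_Carnot = T_C/ΔT = 247.45/55.98 = 4.421.
η_II = COP_actual/COP_Carnot = 1.092/4.421 = 0.2471.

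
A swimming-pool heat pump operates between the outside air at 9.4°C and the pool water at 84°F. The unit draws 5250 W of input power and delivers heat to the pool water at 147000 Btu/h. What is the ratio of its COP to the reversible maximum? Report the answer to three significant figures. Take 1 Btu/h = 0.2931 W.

0.530

Converting, Q̇_H = 147000 Btu/h = 43090 W, so COP_actual = Q̇_H/Ẇ = 43090/5250 = 8.207.
In absolute terms T_C = 282.55 K and T_H = 302.04 K, so ΔT = 19.49 K.
COP_Carnot = T_H/ΔT = 302.04/19.49 = 15.50.
η_II = COP_actual/COP_Carnot = 8.207/15.50 = 0.5295.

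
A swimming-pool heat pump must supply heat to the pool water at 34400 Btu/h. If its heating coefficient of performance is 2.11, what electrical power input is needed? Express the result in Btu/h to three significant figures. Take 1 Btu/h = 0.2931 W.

16300 Btu/h

Ẇ = Q̇_H/COP_HP = 34400/2.11 = 16300 Btu/h.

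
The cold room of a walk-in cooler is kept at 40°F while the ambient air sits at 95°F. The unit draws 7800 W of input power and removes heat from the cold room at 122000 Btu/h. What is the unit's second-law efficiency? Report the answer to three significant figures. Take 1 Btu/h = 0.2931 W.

0.505

Converting, Q̇_C = 122000 Btu/h = 35760 W, so COP_actual = Q̇_C/Ẇ = 35760/7800 = 4.584.
In absolute terms T_C = 277.59 K and T_H = 308.15 K, so ΔT = 30.56 K.
COP_Carnot = T_C/ΔT = 277.59/30.56 = 9.085.
η_II = COP_actual/COP_Carnot = 4.584/9.085 = 0.5046.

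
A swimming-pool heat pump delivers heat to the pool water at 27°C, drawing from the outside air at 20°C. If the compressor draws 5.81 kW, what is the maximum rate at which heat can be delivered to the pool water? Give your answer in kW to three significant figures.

In absolute terms T_C = 293.15 K and T_H = 300.15 K, so ΔT = 7.000 K.
COP_Carnot = T_H/ΔT = 300.15/7.000 = 42.88.
Q̇_max = COP_Carnot × Ẇ = 42.88 × 5.810 kW = 249.1 kW.

249 kW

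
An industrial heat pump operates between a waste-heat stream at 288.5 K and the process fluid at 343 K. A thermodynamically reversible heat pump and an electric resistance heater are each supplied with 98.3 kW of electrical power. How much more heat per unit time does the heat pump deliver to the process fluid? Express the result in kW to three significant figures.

The reservoir spacing is ΔT = 343 − 288.5 = 54.50 K.
COP_Carnot = T_H/ΔT = 343.00/54.50 = 6.294.
The heat pump delivers Q̇_H = COP × Ẇ = 618.7 kW; the resistance heater delivers Ẇ = 98.30 kW.
Extra = (COP − 1)·Ẇ = 520.4 kW.

520 kW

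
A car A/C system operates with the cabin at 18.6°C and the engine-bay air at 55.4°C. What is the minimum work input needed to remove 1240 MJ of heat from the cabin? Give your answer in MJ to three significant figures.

156 MJ

In absolute terms T_C = 291.75 K and T_H = 328.55 K, so ΔT = 36.80 K.
The reversible limit is COP_R = T_C/ΔT = 7.928, so W_min = Q_C/COP = Q_C·ΔT/T_C.
W_min = 1240 × 36.80/291.75 = 156.4 MJ.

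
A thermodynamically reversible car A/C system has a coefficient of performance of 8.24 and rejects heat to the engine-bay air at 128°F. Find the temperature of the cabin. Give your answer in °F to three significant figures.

For a Carnot refrigerator COP_R = T_C/(T_H − T_C), so T_C = COP·T_H/(1 + COP).
With T_H = 326.48 K, T_C = 8.24 × 326.48/9.240 = 291.15 K.
Converting, 291.15 K = 64.40°F.

64.4 °F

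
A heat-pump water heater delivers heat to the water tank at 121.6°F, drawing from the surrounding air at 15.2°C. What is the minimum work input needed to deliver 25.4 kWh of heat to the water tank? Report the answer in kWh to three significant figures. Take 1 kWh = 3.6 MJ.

2.72 kWh

In absolute terms T_C = 288.35 K and T_H = 322.93 K, so ΔT = 34.58 K.
The reversible limit is COP_HP = T_H/ΔT = 9.339, so W_min = Q_H/COP = Q_H·ΔT/T_H.
W_min = 25.40 × 34.58/322.93 = 2.720 kWh.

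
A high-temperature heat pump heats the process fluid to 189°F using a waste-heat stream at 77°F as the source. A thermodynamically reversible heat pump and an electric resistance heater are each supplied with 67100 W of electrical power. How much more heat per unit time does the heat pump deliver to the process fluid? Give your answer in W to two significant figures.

320000 W

In absolute terms T_C = 298.15 K and T_H = 360.37 K, so ΔT = 62.22 K.
COP_Carnot = T_H/ΔT = 360.37/62.22 = 5.792.
The heat pump delivers Q̇_H = COP × Ẇ = 388600 W; the resistance heater delivers Ẇ = 67100 W.
Extra = (COP − 1)·Ẇ = 321500 W.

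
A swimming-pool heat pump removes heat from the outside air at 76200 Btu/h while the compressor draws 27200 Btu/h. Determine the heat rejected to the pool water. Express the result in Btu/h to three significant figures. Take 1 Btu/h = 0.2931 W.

For a cyclic device the first law requires Q̇_H = Q̇_C + Ẇ.
Q̇_H = Q̇_C + Ẇ = 103400 Btu/h.

103000 Btu/h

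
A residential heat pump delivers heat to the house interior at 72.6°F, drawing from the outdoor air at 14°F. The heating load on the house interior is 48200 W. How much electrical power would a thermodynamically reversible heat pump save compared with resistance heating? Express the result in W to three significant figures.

In absolute terms T_C = 263.15 K and T_H = 295.71 K, so ΔT = 32.56 K.
COP_Carnot = T_H/ΔT = 295.71/32.56 = 9.083.
Resistance heating needs Ẇ_res = Q̇_H = 48200 W; the reversible heat pump needs only Ẇ_hp = Q̇_H/COP = 5307 W.
Saving = 48200 − 5307 = 42890 W.

42900 W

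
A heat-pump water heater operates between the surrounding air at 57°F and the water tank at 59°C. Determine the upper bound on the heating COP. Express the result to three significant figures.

7.36

In absolute terms T_C = 287.04 K and T_H = 332.15 K, so ΔT = 45.11 K.
For a reversible cycle, COP_Carnot = T_H/ΔT = 332.15/45.11 = 7.363.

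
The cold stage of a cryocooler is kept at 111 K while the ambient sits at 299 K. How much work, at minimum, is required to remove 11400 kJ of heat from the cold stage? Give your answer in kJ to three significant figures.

19300 kJ

The reservoir spacing is ΔT = 299 − 111 = 188.0 K.
The reversible limit is COP_R = T_C/ΔT = 0.5904, so W_min = Q_C/COP = Q_C·ΔT/T_C.
W_min = 11400 × 188.0/111.00 = 19310 kJ.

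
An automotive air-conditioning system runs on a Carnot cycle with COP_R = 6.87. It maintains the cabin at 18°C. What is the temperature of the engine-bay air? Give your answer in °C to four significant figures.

60.38 °C

COP_R = T_C/(T_H − T_C) gives T_H − T_C = T_C/COP.
With T_C = 291.15 K, T_H = 291.15 × (1 + 1/6.87) = 333.53 K.
Converting, 333.53 K = 60.38°C.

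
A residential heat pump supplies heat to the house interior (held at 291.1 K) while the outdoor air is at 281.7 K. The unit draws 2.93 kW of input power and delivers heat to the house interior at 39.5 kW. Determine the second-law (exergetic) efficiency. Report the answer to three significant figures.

COP_actual = Q̇_H/Ẇ = 39.50/2.930 = 13.48.
The reservoir spacing is ΔT = 291.1 − 281.7 = 9.400 K.
COP_Carnot = T_H/ΔT = 291.10/9.400 = 30.97.
η_II = COP_actual/COP_Carnot = 13.48/30.97 = 0.4353.

0.435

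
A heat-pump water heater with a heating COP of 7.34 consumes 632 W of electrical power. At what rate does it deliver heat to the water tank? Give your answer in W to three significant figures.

Q̇_H = COP_HP × Ẇ = 7.34 × 632.0 = 4639 W.

4640 W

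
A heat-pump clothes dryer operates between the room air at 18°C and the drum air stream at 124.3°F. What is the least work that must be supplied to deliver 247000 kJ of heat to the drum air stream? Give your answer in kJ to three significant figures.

In absolute terms T_C = 291.15 K and T_H = 324.43 K, so ΔT = 33.28 K.
The reversible limit is COP_HP = T_H/ΔT = 9.749, so W_min = Q_H/COP = Q_H·ΔT/T_H.
W_min = 247000 × 33.28/324.43 = 25340 kJ.

25300 kJ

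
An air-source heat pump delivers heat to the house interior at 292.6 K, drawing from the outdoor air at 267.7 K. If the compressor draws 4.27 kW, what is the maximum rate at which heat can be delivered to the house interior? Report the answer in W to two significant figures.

50000 W

The reservoir spacing is ΔT = 292.6 − 267.7 = 24.90 K.
COP_Carnot = T_H/ΔT = 292.60/24.90 = 11.75.
Q̇_max = COP_Carnot × Ẇ = 11.75 × 4.270 kW = 50.18 kW = 50180 W.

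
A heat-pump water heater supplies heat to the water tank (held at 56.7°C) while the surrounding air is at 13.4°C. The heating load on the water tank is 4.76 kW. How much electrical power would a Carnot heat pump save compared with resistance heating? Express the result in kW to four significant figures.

In absolute terms T_C = 286.55 K and T_H = 329.85 K, so ΔT = 43.30 K.
COP_Carnot = T_H/ΔT = 329.85/43.30 = 7.618.
Resistance heating needs Ẇ_res = Q̇_H = 4.760 kW; the reversible heat pump needs only Ẇ_hp = Q̇_H/COP = 0.6249 kW.
Saving = 4.760 − 0.6249 = 4.135 kW.

4.135 kW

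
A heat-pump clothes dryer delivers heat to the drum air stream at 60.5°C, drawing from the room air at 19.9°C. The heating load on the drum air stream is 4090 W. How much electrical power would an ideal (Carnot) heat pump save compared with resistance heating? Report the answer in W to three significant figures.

3590 W

In absolute terms T_C = 293.05 K and T_H = 333.65 K, so ΔT = 40.60 K.
COP_Carnot = T_H/ΔT = 333.65/40.60 = 8.218.
Resistance heating needs Ẇ_res = Q̇_H = 4090 W; the reversible heat pump needs only Ẇ_hp = Q̇_H/COP = 497.7 W.
Saving = 4090 − 497.7 = 3592 W.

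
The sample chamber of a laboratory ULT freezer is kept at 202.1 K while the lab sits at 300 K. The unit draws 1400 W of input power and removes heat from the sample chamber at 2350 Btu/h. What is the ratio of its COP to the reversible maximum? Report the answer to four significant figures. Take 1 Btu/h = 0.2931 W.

0.2383

Converting, Q̇_C = 2350 Btu/h = 688.8 W, so COP_actual = Q̇_C/Ẇ = 688.8/1400 = 0.4920.
The reservoir spacing is ΔT = 300 − 202.1 = 97.90 K.
COP_Carnot = T_C/ΔT = 202.10/97.90 = 2.064.
η_II = COP_actual/COP_Carnot = 0.4920/2.064 = 0.2383.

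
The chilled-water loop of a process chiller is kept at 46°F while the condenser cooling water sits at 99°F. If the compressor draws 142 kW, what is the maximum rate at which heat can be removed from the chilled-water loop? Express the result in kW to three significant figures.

In absolute terms T_C = 280.93 K and T_H = 310.37 K, so ΔT = 29.44 K.
COP_Carnot = T_C/ΔT = 280.93/29.44 = 9.541.
Q̇_max = COP_Carnot × Ẇ = 9.541 × 142.0 kW = 1355 kW.

1350 kW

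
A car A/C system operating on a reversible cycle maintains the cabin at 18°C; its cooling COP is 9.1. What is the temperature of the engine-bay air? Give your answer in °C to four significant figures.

COP_R = T_C/(T_H − T_C) gives T_H − T_C = T_C/COP.
With T_C = 291.15 K, T_H = 291.15 × (1 + 1/9.1) = 323.14 K.
Converting, 323.14 K = 49.99°C.

49.99 °C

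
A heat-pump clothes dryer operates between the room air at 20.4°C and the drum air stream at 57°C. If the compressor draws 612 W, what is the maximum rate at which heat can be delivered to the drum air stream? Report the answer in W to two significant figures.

5500 W

In absolute terms T_C = 293.55 K and T_H = 330.15 K, so ΔT = 36.60 K.
COP_Carnot = T_H/ΔT = 330.15/36.60 = 9.020.
Q̇_max = COP_Carnot × Ẇ = 9.020 × 612.0 W = 5521 W.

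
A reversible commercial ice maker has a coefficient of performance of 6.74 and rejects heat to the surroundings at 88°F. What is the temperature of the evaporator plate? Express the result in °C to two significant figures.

-8.2 °C

For a Carnot refrigerator COP_R = T_C/(T_H − T_C), so T_C = COP·T_H/(1 + COP).
With T_H = 304.26 K, T_C = 6.74 × 304.26/7.740 = 264.95 K.
Converting, 264.95 K = -8.20°C.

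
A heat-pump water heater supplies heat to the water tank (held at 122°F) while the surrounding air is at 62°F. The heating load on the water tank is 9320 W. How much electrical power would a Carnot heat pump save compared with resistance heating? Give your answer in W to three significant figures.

In absolute terms T_C = 289.82 K and T_H = 323.15 K, so ΔT = 33.33 K.
COP_Carnot = T_H/ΔT = 323.15/33.33 = 9.695.
Resistance heating needs Ẇ_res = Q̇_H = 9320 W; the reversible heat pump needs only Ẇ_hp = Q̇_H/COP = 961.4 W.
Saving = 9320 − 961.4 = 8359 W.

8360 W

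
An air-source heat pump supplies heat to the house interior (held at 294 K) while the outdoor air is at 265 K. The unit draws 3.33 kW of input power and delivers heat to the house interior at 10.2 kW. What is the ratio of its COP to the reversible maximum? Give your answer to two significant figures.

COP_actual = Q̇_H/Ẇ = 10.20/3.330 = 3.063.
The reservoir spacing is ΔT = 294 − 265 = 29.00 K.
COP_Carnot = T_H/ΔT = 294.00/29.00 = 10.14.
η_II = COP_actual/COP_Carnot = 3.063/10.14 = 0.3021.

0.30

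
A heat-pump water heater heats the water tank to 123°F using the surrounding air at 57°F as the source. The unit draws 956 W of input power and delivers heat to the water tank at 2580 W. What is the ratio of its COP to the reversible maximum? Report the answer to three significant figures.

0.306

COP_actual = Q̇_H/Ẇ = 2580/956.0 = 2.699.
In absolute terms T_C = 287.04 K and T_H = 323.71 K, so ΔT = 36.67 K.
COP_Carnot = T_H/ΔT = 323.71/36.67 = 8.828.
η_II = COP_actual/COP_Carnot = 2.699/8.828 = 0.3057.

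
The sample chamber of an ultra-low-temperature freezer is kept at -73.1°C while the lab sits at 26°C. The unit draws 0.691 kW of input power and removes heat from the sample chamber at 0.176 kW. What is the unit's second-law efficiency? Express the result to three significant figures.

0.126

COP_actual = Q̇_C/Ẇ = 0.1760/0.6910 = 0.2547.
In absolute terms T_C = 200.05 K and T_H = 299.15 K, so ΔT = 99.10 K.
COP_Carnot = T_C/ΔT = 200.05/99.10 = 2.019.
η_II = COP_actual/COP_Carnot = 0.2547/2.019 = 0.1262.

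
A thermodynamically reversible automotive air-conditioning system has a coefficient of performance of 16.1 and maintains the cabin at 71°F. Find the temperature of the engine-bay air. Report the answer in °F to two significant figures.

100 °F

COP_R = T_C/(T_H − T_C) gives T_H − T_C = T_C/COP.
With T_C = 294.82 K, T_H = 294.82 × (1 + 1/16.1) = 313.13 K.
Converting, 313.13 K = 103.96°F.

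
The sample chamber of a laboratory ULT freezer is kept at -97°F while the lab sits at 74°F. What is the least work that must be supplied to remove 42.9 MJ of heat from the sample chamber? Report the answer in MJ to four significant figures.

In absolute terms T_C = 201.48 K and T_H = 296.48 K, so ΔT = 95.00 K.
The reversible limit is COP_R = T_C/ΔT = 2.121, so W_min = Q_C/COP = Q_C·ΔT/T_C.
W_min = 42.90 × 95.00/201.48 = 20.23 MJ.

20.23 MJ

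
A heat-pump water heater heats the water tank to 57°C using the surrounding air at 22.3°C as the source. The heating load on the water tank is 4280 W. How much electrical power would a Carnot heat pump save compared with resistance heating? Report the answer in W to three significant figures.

In absolute terms T_C = 295.45 K and T_H = 330.15 K, so ΔT = 34.70 K.
COP_Carnot = T_H/ΔT = 330.15/34.70 = 9.514.
Resistance heating needs Ẇ_res = Q̇_H = 4280 W; the reversible heat pump needs only Ẇ_hp = Q̇_H/COP = 449.8 W.
Saving = 4280 − 449.8 = 3830 W.

3830 W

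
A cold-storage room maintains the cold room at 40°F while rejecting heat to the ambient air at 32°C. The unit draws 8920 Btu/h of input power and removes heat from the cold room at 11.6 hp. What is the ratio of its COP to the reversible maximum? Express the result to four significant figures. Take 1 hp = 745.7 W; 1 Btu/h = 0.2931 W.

Converting, Q̇_C = 11.60 hp = 29510 Btu/h, so COP_actual = Q̇_C/Ẇ = 29510/8920 = 3.309.
In absolute terms T_C = 277.59 K and T_H = 305.15 K, so ΔT = 27.56 K.
COP_Carnot = T_C/ΔT = 277.59/27.56 = 10.07.
η_II = COP_actual/COP_Carnot = 3.309/10.07 = 0.3284.

0.3284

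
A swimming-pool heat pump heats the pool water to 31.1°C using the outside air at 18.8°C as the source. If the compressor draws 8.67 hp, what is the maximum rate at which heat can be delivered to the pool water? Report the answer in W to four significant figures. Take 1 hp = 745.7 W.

In absolute terms T_C = 291.95 K and T_H = 304.25 K, so ΔT = 12.30 K.
COP_Carnot = T_H/ΔT = 304.25/12.30 = 24.74.
Q̇_max = COP_Carnot × Ẇ = 24.74 × 8.670 hp = 214.5 hp = 159900 W.

159900 W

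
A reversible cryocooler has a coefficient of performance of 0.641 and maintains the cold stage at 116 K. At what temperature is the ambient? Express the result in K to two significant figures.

COP_R = T_C/(T_H − T_C) gives T_H − T_C = T_C/COP.
With T_C = 116.00 K, T_H = 116.00 × (1 + 1/0.641) = 296.97 K.

300 K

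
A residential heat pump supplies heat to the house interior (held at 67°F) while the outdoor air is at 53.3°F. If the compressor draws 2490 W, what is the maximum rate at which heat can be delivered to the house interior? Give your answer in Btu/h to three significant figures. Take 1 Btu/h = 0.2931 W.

In absolute terms T_C = 284.98 K and T_H = 292.59 K, so ΔT = 7.611 K.
COP_Carnot = T_H/ΔT = 292.59/7.611 = 38.44.
Q̇_max = COP_Carnot × Ẇ = 38.44 × 2490 W = 95720 W = 326600 Btu/h.

327000 Btu/h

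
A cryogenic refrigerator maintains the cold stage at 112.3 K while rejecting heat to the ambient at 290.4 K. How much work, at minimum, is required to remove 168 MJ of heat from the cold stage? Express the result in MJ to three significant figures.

266 MJ

The reservoir spacing is ΔT = 290.4 − 112.3 = 178.1 K.
The reversible limit is COP_R = T_C/ΔT = 0.6305, so W_min = Q_C/COP = Q_C·ΔT/T_C.
W_min = 168.0 × 178.1/112.30 = 266.4 MJ.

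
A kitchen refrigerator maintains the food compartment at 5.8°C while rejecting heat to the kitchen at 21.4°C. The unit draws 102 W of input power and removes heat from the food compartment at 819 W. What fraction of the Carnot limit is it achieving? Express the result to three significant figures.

COP_actual = Q̇_C/Ẇ = 819.0/102.0 = 8.029.
In absolute terms T_C = 278.95 K and T_H = 294.55 K, so ΔT = 15.60 K.
COP_Carnot = T_C/ΔT = 278.95/15.60 = 17.88.
η_II = COP_actual/COP_Carnot = 8.029/17.88 = 0.4490.

0.449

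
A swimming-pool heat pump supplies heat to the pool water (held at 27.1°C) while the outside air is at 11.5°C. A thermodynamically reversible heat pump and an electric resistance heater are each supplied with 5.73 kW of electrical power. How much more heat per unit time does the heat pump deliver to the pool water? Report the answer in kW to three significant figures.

In absolute terms T_C = 284.65 K and T_H = 300.25 K, so ΔT = 15.60 K.
COP_Carnot = T_H/ΔT = 300.25/15.60 = 19.25.
The heat pump delivers Q̇_H = COP × Ẇ = 110.3 kW; the resistance heater delivers Ẇ = 5.730 kW.
Extra = (COP − 1)·Ẇ = 104.6 kW.

105 kW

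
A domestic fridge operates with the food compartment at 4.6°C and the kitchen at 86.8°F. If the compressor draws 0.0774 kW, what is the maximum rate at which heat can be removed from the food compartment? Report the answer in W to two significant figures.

830 W

In absolute terms T_C = 277.75 K and T_H = 303.59 K, so ΔT = 25.84 K.
COP_Carnot = T_C/ΔT = 277.75/25.84 = 10.75.
Q̇_max = COP_Carnot × Ẇ = 10.75 × 0.07740 kW = 0.8318 kW = 831.8 W.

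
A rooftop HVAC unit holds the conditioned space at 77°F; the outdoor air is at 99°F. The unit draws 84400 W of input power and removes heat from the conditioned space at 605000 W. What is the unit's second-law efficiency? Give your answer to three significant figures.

0.294

COP_actual = Q̇_C/Ẇ = 605000/84400 = 7.168.
In absolute terms T_C = 298.15 K and T_H = 310.37 K, so ΔT = 12.22 K.
COP_Carnot = T_C/ΔT = 298.15/12.22 = 24.39.
η_II = COP_actual/COP_Carnot = 7.168/24.39 = 0.2939.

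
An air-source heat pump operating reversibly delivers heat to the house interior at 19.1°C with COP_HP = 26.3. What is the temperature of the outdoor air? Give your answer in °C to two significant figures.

8.0 °C

COP_HP = T_H/(T_H − T_C) gives T_H − T_C = T_H/COP.
With T_H = 292.25 K, T_C = 292.25 × (1 − 1/26.3) = 281.14 K.
Converting, 281.14 K = 7.99°C.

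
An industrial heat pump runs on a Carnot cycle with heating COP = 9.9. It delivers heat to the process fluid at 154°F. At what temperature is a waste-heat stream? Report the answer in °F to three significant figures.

COP_HP = T_H/(T_H − T_C) gives T_H − T_C = T_H/COP.
With T_H = 340.93 K, T_C = 340.93 × (1 − 1/9.9) = 306.49 K.
Converting, 306.49 K = 92.01°F.

92.0 °F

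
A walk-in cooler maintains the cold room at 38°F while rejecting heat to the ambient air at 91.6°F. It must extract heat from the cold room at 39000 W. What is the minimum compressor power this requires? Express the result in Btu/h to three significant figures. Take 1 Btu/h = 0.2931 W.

In absolute terms T_C = 276.48 K and T_H = 306.26 K, so ΔT = 29.78 K.
COP_Carnot = T_C/ΔT = 276.48/29.78 = 9.285.
Ẇ_min = Q̇/COP_Carnot = 39000/9.285 = 4200 W = 14330 Btu/h.

14300 Btu/h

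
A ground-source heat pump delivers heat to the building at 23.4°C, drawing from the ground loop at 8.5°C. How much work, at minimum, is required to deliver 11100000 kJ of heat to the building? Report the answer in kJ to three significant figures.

In absolute terms T_C = 281.65 K and T_H = 296.55 K, so ΔT = 14.90 K.
The reversible limit is COP_HP = T_H/ΔT = 19.90, so W_min = Q_H/COP = Q_H·ΔT/T_H.
W_min = 11100000 × 14.90/296.55 = 557700 kJ.

558000 kJ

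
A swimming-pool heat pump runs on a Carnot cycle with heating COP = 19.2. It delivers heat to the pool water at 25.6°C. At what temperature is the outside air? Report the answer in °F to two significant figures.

COP_HP = T_H/(T_H − T_C) gives T_H − T_C = T_H/COP.
With T_H = 298.75 K, T_C = 298.75 × (1 − 1/19.2) = 283.19 K.
Converting, 283.19 K = 50.07°F.

50 °F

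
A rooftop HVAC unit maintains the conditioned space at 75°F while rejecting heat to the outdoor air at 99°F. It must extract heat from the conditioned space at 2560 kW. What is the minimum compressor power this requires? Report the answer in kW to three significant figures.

115 kW

In absolute terms T_C = 297.04 K and T_H = 310.37 K, so ΔT = 13.33 K.
COP_Carnot = T_C/ΔT = 297.04/13.33 = 22.28.
Ẇ_min = Q̇/COP_Carnot = 2560/22.28 = 114.9 kW.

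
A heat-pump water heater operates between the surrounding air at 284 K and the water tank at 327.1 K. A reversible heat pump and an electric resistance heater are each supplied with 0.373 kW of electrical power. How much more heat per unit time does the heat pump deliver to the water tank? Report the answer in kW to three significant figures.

2.46 kW

The reservoir spacing is ΔT = 327.1 − 284 = 43.10 K.
COP_Carnot = T_H/ΔT = 327.10/43.10 = 7.589.
The heat pump delivers Q̇_H = COP × Ẇ = 2.831 kW; the resistance heater delivers Ẇ = 0.3730 kW.
Extra = (COP − 1)·Ẇ = 2.458 kW.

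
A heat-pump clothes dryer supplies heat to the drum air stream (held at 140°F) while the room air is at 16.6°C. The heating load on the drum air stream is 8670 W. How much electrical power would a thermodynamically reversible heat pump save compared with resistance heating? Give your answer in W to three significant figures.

In absolute terms T_C = 289.75 K and T_H = 333.15 K, so ΔT = 43.40 K.
COP_Carnot = T_H/ΔT = 333.15/43.40 = 7.676.
Resistance heating needs Ẇ_res = Q̇_H = 8670 W; the reversible heat pump needs only Ẇ_hp = Q̇_H/COP = 1129 W.
Saving = 8670 − 1129 = 7541 W.

7540 W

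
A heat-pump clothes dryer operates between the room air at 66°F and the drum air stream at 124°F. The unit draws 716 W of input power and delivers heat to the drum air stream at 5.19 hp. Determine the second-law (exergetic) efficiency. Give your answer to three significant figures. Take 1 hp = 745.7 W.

Converting, Q̇_H = 5.190 hp = 3870 W, so COP_actual = Q̇_H/Ẇ = 3870/716.0 = 5.405.
In absolute terms T_C = 292.04 K and T_H = 324.26 K, so ΔT = 32.22 K.
COP_Carnot = T_H/ΔT = 324.26/32.22 = 10.06.
η_II = COP_actual/COP_Carnot = 5.405/10.06 = 0.5371.

0.537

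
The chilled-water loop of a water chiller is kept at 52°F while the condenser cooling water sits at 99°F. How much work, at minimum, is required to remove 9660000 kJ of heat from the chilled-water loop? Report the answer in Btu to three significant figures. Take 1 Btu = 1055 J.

841000 Btu

In absolute terms T_C = 284.26 K and T_H = 310.37 K, so ΔT = 26.11 K.
The reversible limit is COP_R = T_C/ΔT = 10.89, so W_min = Q_C/COP = Q_C·ΔT/T_C.
W_min = 9660000 × 26.11/284.26 = 887300 kJ = 841100 Btu.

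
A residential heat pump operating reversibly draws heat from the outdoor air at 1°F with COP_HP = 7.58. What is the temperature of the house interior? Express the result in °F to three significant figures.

COP_HP = T_H/(T_H − T_C) rearranges to T_H = COP·T_C/(COP − 1).
With T_C = 255.93 K, T_H = 7.58 × 255.93/6.580 = 294.82 K.
Converting, 294.82 K = 71.01°F.

71.0 °F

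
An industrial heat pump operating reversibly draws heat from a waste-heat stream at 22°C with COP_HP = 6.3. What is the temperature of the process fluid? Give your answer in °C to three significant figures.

77.7 °C

COP_HP = T_H/(T_H − T_C) rearranges to T_H = COP·T_C/(COP − 1).
With T_C = 295.15 K, T_H = 6.3 × 295.15/5.300 = 350.84 K.
Converting, 350.84 K = 77.69°C.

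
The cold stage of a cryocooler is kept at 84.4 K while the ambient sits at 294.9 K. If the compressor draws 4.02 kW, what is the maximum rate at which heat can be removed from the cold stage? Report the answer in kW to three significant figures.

The reservoir spacing is ΔT = 294.9 − 84.4 = 210.5 K.
COP_Carnot = T_C/ΔT = 84.40/210.5 = 0.4010.
Q̇_max = COP_Carnot × Ẇ = 0.4010 × 4.020 kW = 1.612 kW.

1.61 kW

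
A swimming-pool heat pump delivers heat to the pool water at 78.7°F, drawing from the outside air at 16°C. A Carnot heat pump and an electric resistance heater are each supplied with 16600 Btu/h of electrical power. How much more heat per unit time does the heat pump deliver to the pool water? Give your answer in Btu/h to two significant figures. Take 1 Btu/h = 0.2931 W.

In absolute terms T_C = 289.15 K and T_H = 299.09 K, so ΔT = 9.944 K.
COP_Carnot = T_H/ΔT = 299.09/9.944 = 30.08.
The heat pump delivers Q̇_H = COP × Ẇ = 499300 Btu/h; the resistance heater delivers Ẇ = 16600 Btu/h.
Extra = (COP − 1)·Ẇ = 482700 Btu/h.

480000 Btu/h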